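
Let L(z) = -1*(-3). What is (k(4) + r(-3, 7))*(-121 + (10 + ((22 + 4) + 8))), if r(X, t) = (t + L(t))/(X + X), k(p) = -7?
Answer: 2002/3 ≈ 667.33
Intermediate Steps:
L(z) = 3
r(X, t) = (3 + t)/(2*X) (r(X, t) = (t + 3)/(X + X) = (3 + t)/((2*X)) = (3 + t)*(1/(2*X)) = (3 + t)/(2*X))
(k(4) + r(-3, 7))*(-121 + (10 + ((22 + 4) + 8))) = (-7 + (½)*(3 + 7)/(-3))*(-121 + (10 + ((22 + 4) + 8))) = (-7 + (½)*(-⅓)*10)*(-121 + (10 + (26 + 8))) = (-7 - 5/3)*(-121 + (10 + 34)) = -26*(-121 + 44)/3 = -26/3*(-77) = 2002/3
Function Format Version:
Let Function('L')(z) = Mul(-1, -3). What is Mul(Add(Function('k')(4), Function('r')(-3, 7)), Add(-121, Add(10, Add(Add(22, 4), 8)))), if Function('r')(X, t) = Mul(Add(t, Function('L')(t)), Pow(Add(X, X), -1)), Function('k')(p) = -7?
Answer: Rational(2002, 3) ≈ 667.33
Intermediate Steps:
Function('L')(z) = 3
Function('r')(X, t) = Mul(Rational(1, 2), Pow(X, -1), Add(3, t)) (Function('r')(X, t) = Mul(Add(t, 3), Pow(Add(X, X), -1)) = Mul(Add(3, t), Pow(Mul(2, X), -1)) = Mul(Add(3, t), Mul(Rational(1, 2), Pow(X, -1))) = Mul(Rational(1, 2), Pow(X, -1), Add(3, t)))
Mul(Add(Function('k')(4), Function('r')(-3, 7)), Add(-121, Add(10, Add(Add(22, 4), 8)))) = Mul(Add(-7, Mul(Rational(1, 2), Pow(-3, -1), Add(3, 7))), Add(-121, Add(10, Add(Add(22, 4), 8)))) = Mul(Add(-7, Mul(Rational(1, 2), Rational(-1, 3), 10)), Add(-121, Add(10, Add(26, 8)))) = Mul(Add(-7, Rational(-5, 3)), Add(-121, Add(10, 34))) = Mul(Rational(-26, 3), Add(-121, 44)) = Mul(Rational(-26, 3), -77) = Rational(2002, 3)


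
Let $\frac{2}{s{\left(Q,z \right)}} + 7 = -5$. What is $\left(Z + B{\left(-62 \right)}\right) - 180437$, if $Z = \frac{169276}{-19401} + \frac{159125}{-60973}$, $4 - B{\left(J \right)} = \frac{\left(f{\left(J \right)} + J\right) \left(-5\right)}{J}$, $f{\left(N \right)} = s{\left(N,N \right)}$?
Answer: $- \frac{8822533073067651}{48894736484} \approx -1.8044 \cdot 10^{5}$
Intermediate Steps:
$s{\left(Q,z \right)} = - \frac{1}{6}$ ($s{\left(Q,z \right)} = \frac{2}{-7 - 5} = \frac{2}{-12} = 2 \left(- \frac{1}{12}\right) = - \frac{1}{6}$)
$f{\left(N \right)} = - \frac{1}{6}$
$B{\left(J \right)} = 4 - \frac{\frac{5}{6} - 5 J}{J}$ ($B{\left(J \right)} = 4 - \frac{\left(- \frac{1}{6} + J\right) \left(-5\right)}{J} = 4 - \frac{\frac{5}{6} - 5 J}{J}$)
$Z = - \frac{13408449673}{1182937173}$ ($Z = 169276 \left(- \frac{1}{19401}\right) + 159125 \left(- \frac{1}{60973}\right) = - \frac{169276}{19401} - \frac{159125}{60973} = - \frac{13408449673}{1182937173} \approx -11.335$)
$\left(Z + B{\left(-62 \right)}\right) - 180437 = \left(- \frac{13408449673}{1182937173} + \left(9 - \frac{5}{6 \left(-62\right)}\right)\right) - 180437 = \left(- \frac{13408449673}{1182937173} + \left(9 - - \frac{5}{372}\right)\right) - 180437 = \left(- \frac{13408449673}{1182937173} + \left(9 + \frac{5}{372}\right)\right) - 180437 = \left(- \frac{13408449673}{1182937173} + \frac{3353}{372}\right) - 180437 = - \frac{113506104143}{48894736484} - 180437 = - \frac{8822533073067651}{48894736484}$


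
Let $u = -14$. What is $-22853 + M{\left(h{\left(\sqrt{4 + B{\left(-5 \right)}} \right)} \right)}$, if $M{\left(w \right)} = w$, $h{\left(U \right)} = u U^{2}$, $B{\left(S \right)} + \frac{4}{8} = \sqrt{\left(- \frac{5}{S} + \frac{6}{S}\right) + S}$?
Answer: $-22902 - \frac{14 i \sqrt{130}}{5} \approx -22902.0 - 31.925 i$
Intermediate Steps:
$B{\left(S \right)} = - \frac{1}{2} + \sqrt{S + \frac{1}{S}}$ ($B{\left(S \right)} = - \frac{1}{2} + \sqrt{\left(- \frac{5}{S} + \frac{6}{S}\right) + S} = - \frac{1}{2} + \sqrt{\frac{1}{S} + S} = - \frac{1}{2} + \sqrt{S + \frac{1}{S}}$)
$h{\left(U \right)} = - 14 U^{2}$
$-22853 + M{\left(h{\left(\sqrt{4 + B{\left(-5 \right)}} \right)} \right)} = -22853 - 14 \left(\sqrt{4 - \left(\frac{1}{2} - \sqrt{-5 + \frac{1}{-5}}\right)}\right)^{2} = -22853 - 14 \left(\sqrt{4 - \left(\frac{1}{2} - \sqrt{-5 - \frac{1}{5}}\right)}\right)^{2} = -22853 - 14 \left(\sqrt{4 - \left(\frac{1}{2} - \sqrt{- \frac{26}{5}}\right)}\right)^{2} = -22853 - 14 \left(\sqrt{4 - \left(\frac{1}{2} - \frac{i \sqrt{130}}{5}\right)}\right)^{2} = -22853 - 14 \left(\sqrt{\frac{7}{2} + \frac{i \sqrt{130}}{5}}\right)^{2} = -22853 - 14 \left(\frac{7}{2} + \frac{i \sqrt{130}}{5}\right) = -22853 - \left(49 + \frac{14 i \sqrt{130}}{5}\right) = -22902 - \frac{14 i \sqrt{130}}{5}$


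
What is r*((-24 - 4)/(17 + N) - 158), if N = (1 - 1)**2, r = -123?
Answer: 333822/17 ≈ 19637.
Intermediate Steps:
N = 0 (N = 0**2 = 0)
r*((-24 - 4)/(17 + N) - 158) = -123*((-24 - 4)/(17 + 0) - 158) = -123*(-28/17 - 158) = -123*(-2714/17) = 333822/17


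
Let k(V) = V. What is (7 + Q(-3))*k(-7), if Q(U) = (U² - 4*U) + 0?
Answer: -196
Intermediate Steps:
Q(U) = U² - 4*U
(7 + Q(-3))*k(-7) = (7 - 3*(-4 - 3))*(-7) = (7 - 3*(-7))*(-7) = (7 + 21)*(-7) = 28*(-7) = -196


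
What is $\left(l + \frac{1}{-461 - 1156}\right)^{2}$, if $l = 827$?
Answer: $\frac{1788258958564}{2614689} \approx 6.8393 \cdot 10^{5}$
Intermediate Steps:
$\left(l + \frac{1}{-461 - 1156}\right)^{2} = \left(827 + \frac{1}{-461 - 1156}\right)^{2} = \left(827 + \frac{1}{-1617}\right)^{2} = \left(827 - \frac{1}{1617}\right)^{2} = \left(\frac{1337258}{1617}\right)^{2} = \frac{1788258958564}{2614689}$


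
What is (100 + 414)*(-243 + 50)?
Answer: -99202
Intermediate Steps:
(100 + 414)*(-243 + 50) = 514*(-193) = -99202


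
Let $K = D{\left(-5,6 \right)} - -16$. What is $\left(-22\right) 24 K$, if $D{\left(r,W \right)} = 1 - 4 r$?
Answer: $-19536$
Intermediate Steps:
$K = 37$ ($K = \left(1 - -20\right) - -16 = \left(1 + 20\right) + 16 = 21 + 16 = 37$)
$\left(-22\right) 24 K = \left(-22\right) 24 \cdot 37 = \left(-528\right) 37 = -19536$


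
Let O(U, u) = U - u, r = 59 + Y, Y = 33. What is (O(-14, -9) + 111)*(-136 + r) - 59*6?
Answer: -5018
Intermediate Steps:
r = 92 (r = 59 + 33 = 92)
(O(-14, -9) + 111)*(-136 + r) - 59*6 = ((-14 - 1*(-9)) + 111)*(-136 + 92) - 59*6 = ((-14 + 9) + 111)*(-44) - 354 = (-5 + 111)*(-44) - 354 = 106*(-44) - 354 = -4664 - 354 = -5018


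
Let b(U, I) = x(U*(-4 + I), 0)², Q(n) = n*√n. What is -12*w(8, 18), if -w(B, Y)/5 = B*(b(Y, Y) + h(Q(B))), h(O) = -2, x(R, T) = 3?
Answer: 3360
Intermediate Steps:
Q(n) = n^(3/2)
b(U, I) = 9 (b(U, I) = 3² = 9)
w(B, Y) = -35*B (w(B, Y) = -5*B*(9 - 2) = -5*B*7 = -35*B)
-12*w(8, 18) = -(-420)*8 = -12*(-280) = 3360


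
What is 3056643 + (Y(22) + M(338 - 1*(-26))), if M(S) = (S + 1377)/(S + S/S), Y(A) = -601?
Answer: 1115457071/365 ≈ 3.0560e+6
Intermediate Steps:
M(S) = (1377 + S)/(1 + S) (M(S) = (1377 + S)/(S + 1) = (1377 + S)/(1 + S))
3056643 + (Y(22) + M(338 - 1*(-26))) = 3056643 + (-601 + (1377 + (338 - 1*(-26)))/(1 + (338 - 1*(-26)))) = 3056643 + (-601 + (1377 + (338 + 26))/(1 + (338 + 26))) = 3056643 + (-601 + (1377 + 364)/(1 + 364)) = 3056643 + (-601 + 1741/365) = 3056643 - 217624/365 = 1115457071/365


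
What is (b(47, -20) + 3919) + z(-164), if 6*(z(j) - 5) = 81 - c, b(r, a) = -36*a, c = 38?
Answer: 27907/6 ≈ 4651.2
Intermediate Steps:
z(j) = 73/6 (z(j) = 5 + (81 - 1*38)/6 = 5 + (81 - 38)/6 = 5 + (⅙)*43 = 5 + 43/6 = 73/6)
(b(47, -20) + 3919) + z(-164) = (-36*(-20) + 3919) + 73/6 = (720 + 3919) + 73/6 = 4639 + 73/6 = 27907/6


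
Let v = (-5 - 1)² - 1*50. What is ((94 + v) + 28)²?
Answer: 11664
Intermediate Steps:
v = -14 (v = (-6)² - 50 = 36 - 50 = -14)
((94 + v) + 28)² = ((94 - 14) + 28)² = (80 + 28)² = 108² = 11664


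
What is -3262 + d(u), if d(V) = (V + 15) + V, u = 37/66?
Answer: -107114/33 ≈ -3245.9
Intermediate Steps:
u = 37/66 (u = 37*(1/66) = 37/66 ≈ 0.56061)
d(V) = 15 + 2*V (d(V) = (15 + V) + V = 15 + 2*V)
-3262 + d(u) = -3262 + (15 + 2*(37/66)) = -3262 + (15 + 37/33) = -3262 + 532/33 = -107114/33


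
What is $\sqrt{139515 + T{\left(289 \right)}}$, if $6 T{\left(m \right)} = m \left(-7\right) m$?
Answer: $\frac{\sqrt{1514658}}{6} \approx 205.12$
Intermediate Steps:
$T{\left(m \right)} = - \frac{7 m^{2}}{6}$ ($T{\left(m \right)} = \frac{m \left(-7\right) m}{6} = \frac{- 7 m m}{6} = \frac{\left(-7\right) m^{2}}{6} = - \frac{7 m^{2}}{6}$)
$\sqrt{139515 + T{\left(289 \right)}} = \sqrt{139515 - \frac{7 \cdot 289^{2}}{6}} = \sqrt{139515 - \frac{584647}{6}} = \sqrt{\frac{252443}{6}} = \frac{\sqrt{1514658}}{6}$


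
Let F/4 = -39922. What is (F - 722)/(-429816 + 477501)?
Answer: -10694/3179 ≈ -3.3640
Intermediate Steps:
F = -159688 (F = 4*(-39922) = -159688)
(F - 722)/(-429816 + 477501) = (-159688 - 722)/(-429816 + 477501) = -160410/47685 = -160410*1/47685 = -10694/3179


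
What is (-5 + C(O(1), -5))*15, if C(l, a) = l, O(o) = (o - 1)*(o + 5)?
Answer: -75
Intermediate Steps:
O(o) = (-1 + o)*(5 + o)
(-5 + C(O(1), -5))*15 = (-5 + (-5 + 1² + 4*1))*15 = (-5 + (-5 + 1 + 4))*15 = (-5 + 0)*15 = -5*15 = -75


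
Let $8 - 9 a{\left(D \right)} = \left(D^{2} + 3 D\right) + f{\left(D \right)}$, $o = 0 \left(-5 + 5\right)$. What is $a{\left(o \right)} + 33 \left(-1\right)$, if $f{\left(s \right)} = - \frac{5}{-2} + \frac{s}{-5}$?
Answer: $- \frac{583}{18} \approx -32.389$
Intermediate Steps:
$o = 0$ ($o = 0 \cdot 0 = 0$)
$f{\left(s \right)} = \frac{5}{2} - \frac{s}{5}$ ($f{\left(s \right)} = \left(-5\right) \left(- \frac{1}{2}\right) + s \left(- \frac{1}{5}\right) = \frac{5}{2} - \frac{s}{5}$)
$a{\left(D \right)} = \frac{11}{18} - \frac{14 D}{45} - \frac{D^{2}}{9}$ ($a{\left(D \right)} = \frac{8}{9} - \frac{\left(D^{2} + 3 D\right) - \left(- \frac{5}{2} + \frac{D}{5}\right)}{9} = \frac{8}{9} - \frac{\frac{5}{2} + D^{2} + \frac{14 D}{5}}{9} = \frac{8}{9} - \left(\frac{5}{18} + \frac{D^{2}}{9} + \frac{14 D}{45}\right) = \frac{11}{18} - \frac{14 D}{45} - \frac{D^{2}}{9}$)
$a{\left(o \right)} + 33 \left(-1\right) = \left(\frac{11}{18} - 0 - \frac{0^{2}}{9}\right) + 33 \left(-1\right) = \left(\frac{11}{18} + 0 - 0\right) - 33 = \left(\frac{11}{18} + 0 + 0\right) - 33 = \frac{11}{18} - 33 = - \frac{583}{18}$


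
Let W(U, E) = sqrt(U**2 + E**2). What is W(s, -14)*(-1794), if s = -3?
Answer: -1794*sqrt(205) ≈ -25686.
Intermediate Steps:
W(U, E) = sqrt(E**2 + U**2)
W(s, -14)*(-1794) = sqrt((-14)**2 + (-3)**2)*(-1794) = sqrt(196 + 9)*(-1794) = sqrt(205)*(-1794) = -1794*sqrt(205)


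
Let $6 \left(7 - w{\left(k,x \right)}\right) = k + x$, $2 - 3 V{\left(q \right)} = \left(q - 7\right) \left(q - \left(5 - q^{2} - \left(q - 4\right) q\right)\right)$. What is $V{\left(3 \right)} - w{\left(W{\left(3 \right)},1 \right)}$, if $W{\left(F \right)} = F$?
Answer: $- \frac{1}{3} \approx -0.33333$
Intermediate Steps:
$V{\left(q \right)} = \frac{2}{3} - \frac{\left(-7 + q\right) \left(-5 + q + q^{2} + q \left(-4 + q\right)\right)}{3}$ ($V{\left(q \right)} = \frac{2}{3} - \frac{\left(q - 7\right) \left(q - \left(5 - q^{2} - \left(q - 4\right) q\right)\right)}{3} = \frac{2}{3} - \frac{\left(-7 + q\right) \left(q - \left(5 - q^{2} - \left(-4 + q\right) q\right)\right)}{3} = \frac{2}{3} - \frac{\left(-7 + q\right) \left(q - \left(5 - q^{2} - q \left(-4 + q\right)\right)\right)}{3} = \frac{2}{3} - \frac{\left(-7 + q\right) \left(q + \left(-5 + q^{2} + q \left(-4 + q\right)\right)\right)}{3} = \frac{2}{3} - \frac{\left(-7 + q\right) \left(-5 + q + q^{2} + q \left(-4 + q\right)\right)}{3}$)
$w{\left(k,x \right)} = 7 - \frac{k}{6} - \frac{x}{6}$ ($w{\left(k,x \right)} = 7 - \frac{k + x}{6} = 7 - \left(\frac{k}{6} + \frac{x}{6}\right) = 7 - \frac{k}{6} - \frac{x}{6}$)
$V{\left(3 \right)} - w{\left(W{\left(3 \right)},1 \right)} = \left(-11 - 16 - \frac{2 \cdot 3^{3}}{3} + \frac{17 \cdot 3^{2}}{3}\right) - \left(7 - \frac{1}{2} - \frac{1}{6}\right) = \left(-11 - 16 - 18 + \frac{17}{3} \cdot 9\right) - \left(7 - \frac{1}{2} - \frac{1}{6}\right) = \left(-11 - 16 - 18 + 51\right) - \frac{19}{3} = 6 - \frac{19}{3} = - \frac{1}{3}$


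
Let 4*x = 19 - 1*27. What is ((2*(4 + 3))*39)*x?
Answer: -1092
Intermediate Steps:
x = -2 (x = (19 - 1*27)/4 = (19 - 27)/4 = (¼)*(-8) = -2)
((2*(4 + 3))*39)*x = ((2*(4 + 3))*39)*(-2) = ((2*7)*39)*(-2) = (14*39)*(-2) = 546*(-2) = -1092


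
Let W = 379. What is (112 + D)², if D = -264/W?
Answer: 1779489856/143641 ≈ 12388.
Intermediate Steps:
D = -264/379 ≈ -0.69657
(112 + D)² = (112 - 264/379)² = (42184/379)² = 1779489856/143641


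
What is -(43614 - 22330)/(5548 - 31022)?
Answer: 10642/12737 ≈ 0.83552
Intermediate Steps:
-(43614 - 22330)/(5548 - 31022) = -21284/(-25474) = -21284*(-1)/25474 = -1*(-10642/12737) = 10642/12737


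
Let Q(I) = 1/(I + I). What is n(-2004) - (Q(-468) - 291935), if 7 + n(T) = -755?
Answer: 272537929/936 ≈ 2.9117e+5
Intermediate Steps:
n(T) = -762 (n(T) = -7 - 755 = -762)
Q(I) = 1/(2*I)
n(-2004) - (Q(-468) - 291935) = -762 - ((1/2)/(-468) - 291935) = -762 - ((1/2)*(-1/468) - 291935) = -762 - (-1/936 - 291935) = -762 - 1*(-273251161/936) = -762 + 273251161/936 = 272537929/936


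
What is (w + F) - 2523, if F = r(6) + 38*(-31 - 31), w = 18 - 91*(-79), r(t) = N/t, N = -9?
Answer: 4653/2 ≈ 2326.5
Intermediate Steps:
r(t) = -9/t
w = 7207 (w = 18 + 7189 = 7207)
F = -4715/2 (F = -9/6 + 38*(-31 - 31) = -9*1/6 + 38*(-62) = -3/2 - 2356 = -4715/2 ≈ -2357.5)
(w + F) - 2523 = (7207 - 4715/2) - 2523 = 9699/2 - 2523 = 4653/2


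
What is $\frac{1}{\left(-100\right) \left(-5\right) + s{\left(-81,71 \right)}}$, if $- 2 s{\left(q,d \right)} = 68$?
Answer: $\frac{1}{466} \approx 0.0021459$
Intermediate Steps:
$s{\left(q,d \right)} = -34$ ($s{\left(q,d \right)} = \left(- \frac{1}{2}\right) 68 = -34$)
$\frac{1}{\left(-100\right) \left(-5\right) + s{\left(-81,71 \right)}} = \frac{1}{\left(-100\right) \left(-5\right) - 34} = \frac{1}{500 - 34} = \frac{1}{466}$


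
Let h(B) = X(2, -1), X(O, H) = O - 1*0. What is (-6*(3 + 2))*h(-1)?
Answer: -60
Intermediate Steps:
X(O, H) = O (X(O, H) = O + 0 = O)
h(B) = 2
(-6*(3 + 2))*h(-1) = -6*(3 + 2)*2 = -6*5*2 = -30*2 = -60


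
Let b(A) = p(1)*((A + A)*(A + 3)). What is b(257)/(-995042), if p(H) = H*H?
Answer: -66820/497521 ≈ -0.13431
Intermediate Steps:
p(H) = H²
b(A) = 2*A*(3 + A) (b(A) = 1²*((A + A)*(A + 3)) = 1*((2*A)*(3 + A)) = 1*(2*A*(3 + A)) = 2*A*(3 + A))
b(257)/(-995042) = (2*257*(3 + 257))/(-995042) = (2*257*260)*(-1/995042) = 133640*(-1/995042) = -66820/497521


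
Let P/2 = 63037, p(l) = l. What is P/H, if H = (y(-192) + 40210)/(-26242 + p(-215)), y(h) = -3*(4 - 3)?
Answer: -3335539818/40207 ≈ -82959.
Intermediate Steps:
y(h) = -3 (y(h) = -3*1 = -3)
P = 126074 (P = 2*63037 = 126074)
H = -40207/26457 (H = (-3 + 40210)/(-26242 - 215) = 40207/(-26457) = 40207*(-1/26457) = -40207/26457 ≈ -1.5197)
P/H = 126074/(-40207/26457) = 126074*(-26457/40207) = -3335539818/40207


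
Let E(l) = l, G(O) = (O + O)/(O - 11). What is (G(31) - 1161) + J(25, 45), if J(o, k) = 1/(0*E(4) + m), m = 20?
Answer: -23157/20 ≈ -1157.8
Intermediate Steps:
G(O) = 2*O/(-11 + O) (G(O) = (2*O)/(-11 + O) = 2*O/(-11 + O))
J(o, k) = 1/20 (J(o, k) = 1/(0*4 + 20) = 1/(0 + 20) = 1/20)
(G(31) - 1161) + J(25, 45) = (2*31/(-11 + 31) - 1161) + 1/20 = (2*31/20 - 1161) + 1/20 = (2*31*(1/20) - 1161) + 1/20 = (31/10 - 1161) + 1/20 = -11579/10 + 1/20 = -23157/20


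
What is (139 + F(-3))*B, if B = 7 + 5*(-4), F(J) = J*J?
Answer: -1924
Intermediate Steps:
F(J) = J²
B = -13 (B = 7 - 20 = -13)
(139 + F(-3))*B = (139 + (-3)²)*(-13) = (139 + 9)*(-13) = 148*(-13) = -1924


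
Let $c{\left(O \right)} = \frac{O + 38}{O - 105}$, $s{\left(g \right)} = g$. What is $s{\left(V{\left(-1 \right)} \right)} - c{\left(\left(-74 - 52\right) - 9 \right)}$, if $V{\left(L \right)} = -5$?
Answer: $- \frac{1297}{240} \approx -5.4042$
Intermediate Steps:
$c{\left(O \right)} = \frac{38 + O}{-105 + O}$
$s{\left(V{\left(-1 \right)} \right)} - c{\left(\left(-74 - 52\right) - 9 \right)} = -5 - \frac{38 - 135}{-105 - 135} = -5 - \frac{1}{-240} \left(-97\right) = -5 - \left(- \frac{1}{240}\right) \left(-97\right) = -5 - \frac{97}{240} = - \frac{1297}{240}$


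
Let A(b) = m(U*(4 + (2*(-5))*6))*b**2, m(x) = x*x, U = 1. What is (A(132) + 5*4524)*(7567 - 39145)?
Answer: -1726188760152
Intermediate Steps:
m(x) = x**2
A(b) = 3136*b**2 (A(b) = (1*(4 + (2*(-5))*6))**2*b**2 = (1*(4 - 10*6))**2*b**2 = (1*(4 - 60))**2*b**2 = (1*(-56))**2*b**2 = (-56)**2*b**2 = 3136*b**2)
(A(132) + 5*4524)*(7567 - 39145) = (3136*132**2 + 5*4524)*(7567 - 39145) = (3136*17424 + 22620)*(-31578) = (54641664 + 22620)*(-31578) = 54664284*(-31578) = -1726188760152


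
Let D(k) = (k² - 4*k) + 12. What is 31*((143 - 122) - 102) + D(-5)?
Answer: -2454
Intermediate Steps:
D(k) = 12 + k² - 4*k
31*((143 - 122) - 102) + D(-5) = 31*((143 - 122) - 102) + (12 + (-5)² - 4*(-5)) = 31*(21 - 102) + (12 + 25 + 20) = 31*(-81) + 57 = -2511 + 57 = -2454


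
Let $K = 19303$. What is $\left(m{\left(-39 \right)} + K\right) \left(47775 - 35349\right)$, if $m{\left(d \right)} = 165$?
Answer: $241909368$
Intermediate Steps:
$\left(m{\left(-39 \right)} + K\right) \left(47775 - 35349\right) = \left(165 + 19303\right) \left(47775 - 35349\right) = 19468 \cdot 12426 = 241909368$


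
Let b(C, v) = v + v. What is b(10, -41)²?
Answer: 6724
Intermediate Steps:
b(C, v) = 2*v
b(10, -41)² = (2*(-41))² = (-82)² = 6724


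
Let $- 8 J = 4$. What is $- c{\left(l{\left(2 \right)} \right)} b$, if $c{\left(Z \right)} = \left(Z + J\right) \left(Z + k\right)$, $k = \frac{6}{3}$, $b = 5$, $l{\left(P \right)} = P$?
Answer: $-30$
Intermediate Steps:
$k = 2$ ($k = 6 \cdot \frac{1}{3} = 2$)
$J = - \frac{1}{2}$ ($J = \left(- \frac{1}{8}\right) 4 = - \frac{1}{2} \approx -0.5$)
$c{\left(Z \right)} = \left(2 + Z\right) \left(- \frac{1}{2} + Z\right)$ ($c{\left(Z \right)} = \left(Z - \frac{1}{2}\right) \left(Z + 2\right) = \left(- \frac{1}{2} + Z\right) \left(2 + Z\right) = \left(2 + Z\right) \left(- \frac{1}{2} + Z\right)$)
$- c{\left(l{\left(2 \right)} \right)} b = - (-1 + 2^{2} + \frac{3}{2} \cdot 2) 5 = - (-1 + 4 + 3) 5 = \left(-1\right) 6 \cdot 5 = \left(-6\right) 5 = -30$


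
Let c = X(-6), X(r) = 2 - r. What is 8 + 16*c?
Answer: 136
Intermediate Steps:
c = 8 (c = 2 - 1*(-6) = 2 + 6 = 8)
8 + 16*c = 8 + 16*8 = 8 + 128 = 136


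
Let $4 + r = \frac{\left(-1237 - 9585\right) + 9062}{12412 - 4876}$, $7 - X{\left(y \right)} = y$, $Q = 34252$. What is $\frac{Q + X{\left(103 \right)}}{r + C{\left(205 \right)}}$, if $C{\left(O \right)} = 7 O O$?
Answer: $\frac{16087476}{138554431} \approx 0.11611$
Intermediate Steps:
$X{\left(y \right)} = 7 - y$
$C{\left(O \right)} = 7 O^{2}$
$r = - \frac{1994}{471}$ ($r = -4 + \frac{\left(-1237 - 9585\right) + 9062}{12412 - 4876} = -4 + \frac{-10822 + 9062}{7536} = -4 - \frac{110}{471} = - \frac{1994}{471} \approx -4.2335$)
$\frac{Q + X{\left(103 \right)}}{r + C{\left(205 \right)}} = \frac{34252 + \left(7 - 103\right)}{- \frac{1994}{471} + 7 \cdot 205^{2}} = \frac{34252 + \left(7 - 103\right)}{- \frac{1994}{471} + 7 \cdot 42025} = \frac{34252 - 96}{- \frac{1994}{471} + 294175} = \frac{34156}{\frac{138554431}{471}} = 34156 \cdot \frac{471}{138554431} = \frac{16087476}{138554431}$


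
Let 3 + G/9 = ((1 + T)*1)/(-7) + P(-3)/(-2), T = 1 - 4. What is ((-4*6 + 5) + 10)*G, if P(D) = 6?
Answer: 3240/7 ≈ 462.86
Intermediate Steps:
T = -3
G = -360/7 (G = -27 + 9*(((1 - 3)*1)/(-7) + 6/(-2)) = -27 + 9*(-2*1*(-1/7) + 6*(-1/2)) = -27 + 9*(-2*(-1/7) - 3) = -27 + 9*(2/7 - 3) = -27 + 9*(-19/7) = -27 - 171/7 = -360/7 ≈ -51.429)
((-4*6 + 5) + 10)*G = ((-4*6 + 5) + 10)*(-360/7) = ((-24 + 5) + 10)*(-360/7) = (-19 + 10)*(-360/7) = -9*(-360/7) = 3240/7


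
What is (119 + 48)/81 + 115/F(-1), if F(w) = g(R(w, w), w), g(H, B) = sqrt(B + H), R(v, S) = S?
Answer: 167/81 - 115*I*sqrt(2)/2 ≈ 2.0617 - 81.317*I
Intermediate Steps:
F(w) = sqrt(2)*sqrt(w) (F(w) = sqrt(w + w) = sqrt(2*w) = sqrt(2)*sqrt(w))
(119 + 48)/81 + 115/F(-1) = (119 + 48)/81 + 115/((sqrt(2)*sqrt(-1))) = 167*(1/81) + 115/((sqrt(2)*I)) = 167/81 + 115/((I*sqrt(2))) = 167/81 + 115*(-I*sqrt(2)/2) = 167/81 - 115*I*sqrt(2)/2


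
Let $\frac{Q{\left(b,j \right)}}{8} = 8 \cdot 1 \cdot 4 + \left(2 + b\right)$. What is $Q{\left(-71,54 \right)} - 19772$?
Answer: $-20068$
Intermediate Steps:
$Q{\left(b,j \right)} = 272 + 8 b$ ($Q{\left(b,j \right)} = 8 \left(8 \cdot 1 \cdot 4 + \left(2 + b\right)\right) = 8 \left(8 \cdot 4 + \left(2 + b\right)\right) = 8 \left(32 + \left(2 + b\right)\right) = 8 \left(34 + b\right) = 272 + 8 b$)
$Q{\left(-71,54 \right)} - 19772 = \left(272 + 8 \left(-71\right)\right) - 19772 = \left(272 - 568\right) - 19772 = -296 - 19772 = -20068$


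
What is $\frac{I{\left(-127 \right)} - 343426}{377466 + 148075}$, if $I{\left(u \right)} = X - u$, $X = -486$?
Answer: $- \frac{343785}{525541} \approx -0.65415$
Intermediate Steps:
$I{\left(u \right)} = -486 - u$
$\frac{I{\left(-127 \right)} - 343426}{377466 + 148075} = \frac{\left(-486 - -127\right) - 343426}{377466 + 148075} = \frac{\left(-486 + 127\right) - 343426}{525541} = \left(-359 - 343426\right) \frac{1}{525541} = \left(-343785\right) \frac{1}{525541} = - \frac{343785}{525541}$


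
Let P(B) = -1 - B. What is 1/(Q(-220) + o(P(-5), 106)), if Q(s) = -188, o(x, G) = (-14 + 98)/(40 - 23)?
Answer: -17/3112 ≈ -0.0054627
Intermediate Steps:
o(x, G) = 84/17
1/(Q(-220) + o(P(-5), 106)) = 1/(-188 + 84/17) = 1/(-3112/17) = -17/3112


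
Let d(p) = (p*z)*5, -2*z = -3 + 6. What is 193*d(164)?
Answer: -237390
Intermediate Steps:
z = -3/2 (z = -(-3 + 6)/2 = -½*3 = -3/2 ≈ -1.5000)
d(p) = -15*p/2 (d(p) = (p*(-3/2))*5 = -3*p/2*5 = -15*p/2)
193*d(164) = 193*(-15/2*164) = 193*(-1230) = -237390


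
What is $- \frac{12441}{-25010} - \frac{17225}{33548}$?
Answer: $- \frac{6713291}{419517740} \approx -0.016002$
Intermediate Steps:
$- \frac{12441}{-25010} - \frac{17225}{33548} = \left(-12441\right) \left(- \frac{1}{25010}\right) - \frac{17225}{33548} = \frac{12441}{25010} - \frac{17225}{33548} = - \frac{6713291}{419517740}$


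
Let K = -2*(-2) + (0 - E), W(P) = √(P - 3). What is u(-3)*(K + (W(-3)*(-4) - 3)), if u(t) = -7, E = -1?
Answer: -14 + 28*I*√6 ≈ -14.0 + 68.586*I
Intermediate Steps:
W(P) = √(-3 + P)
K = 5 (K = -2*(-2) + (0 - 1*(-1)) = 4 + (0 + 1) = 4 + 1 = 5)
u(-3)*(K + (W(-3)*(-4) - 3)) = -7*(5 + (√(-3 - 3)*(-4) - 3)) = -7*(5 + (√(-6)*(-4) - 3)) = -7*(5 + ((I*√6)*(-4) - 3)) = -7*(5 + (-4*I*√6 - 3)) = -7*(5 + (-3 - 4*I*√6)) = -7*(2 - 4*I*√6) = -14 + 28*I*√6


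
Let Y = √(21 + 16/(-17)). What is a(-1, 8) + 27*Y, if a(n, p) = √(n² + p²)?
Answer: √65 + 27*√5797/17 ≈ 128.99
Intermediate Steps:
Y = √5797/17 (Y = √(21 + 16*(-1/17)) = √(21 - 16/17) = √(341/17) = √5797/17 ≈ 4.4787)
a(-1, 8) + 27*Y = √((-1)² + 8²) + 27*(√5797/17) = √(1 + 64) + 27*√5797/17 = √65 + 27*√5797/17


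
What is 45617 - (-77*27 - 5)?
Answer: 47701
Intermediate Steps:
45617 - (-77*27 - 5) = 45617 - (-2079 - 5) = 45617 - 1*(-2084) = 45617 + 2084 = 47701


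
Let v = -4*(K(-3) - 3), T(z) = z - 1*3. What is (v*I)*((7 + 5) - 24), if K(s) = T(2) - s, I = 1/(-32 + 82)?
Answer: -24/25 ≈ -0.96000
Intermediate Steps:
T(z) = -3 + z (T(z) = z - 3 = -3 + z)
I = 1/50 ≈ 0.020000
K(s) = -1 - s (K(s) = (-3 + 2) - s = -1 - s)
v = 4 (v = -4*((-1 - 1*(-3)) - 3) = -4*((-1 + 3) - 3) = -4*(2 - 3) = -4*(-1) = 4)
(v*I)*((7 + 5) - 24) = (4*(1/50))*((7 + 5) - 24) = 2*(12 - 24)/25 = (2/25)*(-12) = -24/25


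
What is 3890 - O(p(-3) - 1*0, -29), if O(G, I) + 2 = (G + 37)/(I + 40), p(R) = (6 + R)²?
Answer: 42766/11 ≈ 3887.8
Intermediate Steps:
O(G, I) = -2 + (37 + G)/(40 + I) (O(G, I) = -2 + (G + 37)/(I + 40) = -2 + (37 + G)/(40 + I))
3890 - O(p(-3) - 1*0, -29) = 3890 - (-43 + ((6 - 3)² - 1*0) - 2*(-29))/(40 - 29) = 3890 - (-43 + (3² + 0) + 58)/11 = 3890 - (-43 + (9 + 0) + 58)/11 = 3890 - (-43 + 9 + 58)/11 = 3890 - 24/11 = 42766/11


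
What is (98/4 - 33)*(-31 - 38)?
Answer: 1173/2 ≈ 586.50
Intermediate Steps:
(98/4 - 33)*(-31 - 38) = (98*(1/4) - 33)*(-69) = (49/2 - 33)*(-69) = -17/2*(-69) = 1173/2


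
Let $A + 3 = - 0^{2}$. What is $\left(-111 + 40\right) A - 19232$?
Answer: $-19019$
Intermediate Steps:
$A = -3$ ($A = -3 - 0^{2} = -3 - 0 = -3 + 0 = -3$)
$\left(-111 + 40\right) A - 19232 = \left(-111 + 40\right) \left(-3\right) - 19232 = \left(-71\right) \left(-3\right) - 19232 = 213 - 19232 = -19019$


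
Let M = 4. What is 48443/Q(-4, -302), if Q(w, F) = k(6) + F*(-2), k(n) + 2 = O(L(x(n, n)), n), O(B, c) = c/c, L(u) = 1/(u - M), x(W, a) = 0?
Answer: 48443/603 ≈ 80.337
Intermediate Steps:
L(u) = 1/(-4 + u) (L(u) = 1/(u - 1*4) = 1/(u - 4) = 1/(-4 + u))
O(B, c) = 1
k(n) = -1 (k(n) = -2 + 1 = -1)
Q(w, F) = -1 - 2*F (Q(w, F) = -1 + F*(-2) = -1 - 2*F)
48443/Q(-4, -302) = 48443/(-1 - 2*(-302)) = 48443/(-1 + 604) = 48443/603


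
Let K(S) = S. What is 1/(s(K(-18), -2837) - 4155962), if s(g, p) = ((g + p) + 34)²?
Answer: 1/3802079 ≈ 2.6301e-7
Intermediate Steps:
s(g, p) = (34 + g + p)²
1/(s(K(-18), -2837) - 4155962) = 1/((34 - 18 - 2837)² - 4155962) = 1/((-2821)² - 4155962) = 1/(7958041 - 4155962) = 1/3802079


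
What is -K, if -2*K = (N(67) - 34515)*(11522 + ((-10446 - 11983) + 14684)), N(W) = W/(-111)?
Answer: -2411760544/37 ≈ -6.5183e+7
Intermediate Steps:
N(W) = -W/111 (N(W) = W*(-1/111) = -W/111)
K = 2411760544/37 (K = -(-1/111*67 - 34515)*(11522 + ((-10446 - 11983) + 14684))/2 = -(-67/111 - 34515)*(11522 + (-22429 + 14684))/2 = -(-1915616)*(11522 - 7745)/111 = -(-1915616)*3777/111 = -½*(-4823521088/37) = 2411760544/37 ≈ 6.5183e+7)
-K = -1*2411760544/37 = -2411760544/37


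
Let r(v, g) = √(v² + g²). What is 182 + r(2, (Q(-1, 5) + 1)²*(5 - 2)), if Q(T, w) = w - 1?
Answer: 182 + √5629 ≈ 257.03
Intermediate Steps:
Q(T, w) = -1 + w
r(v, g) = √(g² + v²)
182 + r(2, (Q(-1, 5) + 1)²*(5 - 2)) = 182 + √((((-1 + 5) + 1)²*(5 - 2))² + 2²) = 182 + √(((4 + 1)²*3)² + 4) = 182 + √((5²*3)² + 4) = 182 + √((25*3)² + 4) = 182 + √(75² + 4) = 182 + √(5625 + 4) = 182 + √5629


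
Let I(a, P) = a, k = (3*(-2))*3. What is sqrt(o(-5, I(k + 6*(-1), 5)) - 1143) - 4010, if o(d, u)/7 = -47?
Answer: -4010 + 8*I*sqrt(23) ≈ -4010.0 + 38.367*I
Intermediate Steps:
k = -18 (k = -6*3 = -18)
o(d, u) = -329 (o(d, u) = 7*(-47) = -329)
sqrt(o(-5, I(k + 6*(-1), 5)) - 1143) - 4010 = sqrt(-329 - 1143) - 4010 = sqrt(-1472) - 4010 = 8*I*sqrt(23) - 4010 = -4010 + 8*I*sqrt(23)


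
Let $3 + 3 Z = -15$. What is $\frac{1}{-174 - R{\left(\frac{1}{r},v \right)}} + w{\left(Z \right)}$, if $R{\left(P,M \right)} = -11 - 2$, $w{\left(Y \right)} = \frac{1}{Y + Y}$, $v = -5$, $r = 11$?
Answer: $- \frac{173}{1932} \approx -0.089545$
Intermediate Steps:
$Z = -6$ ($Z = -1 + \frac{1}{3} \left(-15\right) = -1 - 5 = -6$)
$w{\left(Y \right)} = \frac{1}{2 Y}$
$R{\left(P,M \right)} = -13$
$\frac{1}{-174 - R{\left(\frac{1}{r},v \right)}} + w{\left(Z \right)} = \frac{1}{-174 - -13} + \frac{1}{2 \left(-6\right)} = \frac{1}{-174 + 13} + \frac{1}{2} \left(- \frac{1}{6}\right) = \frac{1}{-161} - \frac{1}{12} = - \frac{1}{161} - \frac{1}{12} = - \frac{173}{1932}$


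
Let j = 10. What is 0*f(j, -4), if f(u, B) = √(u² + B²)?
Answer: 0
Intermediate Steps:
f(u, B) = √(B² + u²)
0*f(j, -4) = 0*√((-4)² + 10²) = 0*√(16 + 100) = 0*√116 = 0*(2*√29) = 0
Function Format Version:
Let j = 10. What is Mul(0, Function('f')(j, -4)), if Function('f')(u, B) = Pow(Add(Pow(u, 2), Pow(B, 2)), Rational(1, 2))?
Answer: 0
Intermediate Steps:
Function('f')(u, B) = Pow(Add(Pow(B, 2), Pow(u, 2)), Rational(1, 2))
Mul(0, Function('f')(j, -4)) = Mul(0, Pow(Add(Pow(-4, 2), Pow(10, 2)), Rational(1, 2))) = Mul(0, Pow(Add(16, 100), Rational(1, 2))) = Mul(0, Pow(116, Rational(1, 2))) = Mul(0, Mul(2, Pow(29, Rational(1, 2)))) = 0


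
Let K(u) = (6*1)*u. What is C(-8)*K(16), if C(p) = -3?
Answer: -288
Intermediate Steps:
K(u) = 6*u
C(-8)*K(16) = -18*16 = -3*96 = -288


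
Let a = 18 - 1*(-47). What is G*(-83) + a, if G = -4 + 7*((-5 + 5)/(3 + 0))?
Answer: 397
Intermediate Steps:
a = 65 (a = 18 + 47 = 65)
G = -4 (G = -4 + 7*(0/3) = -4 + 7*(0*(⅓)) = -4 + 7*0 = -4 + 0 = -4)
G*(-83) + a = -4*(-83) + 65 = 332 + 65 = 397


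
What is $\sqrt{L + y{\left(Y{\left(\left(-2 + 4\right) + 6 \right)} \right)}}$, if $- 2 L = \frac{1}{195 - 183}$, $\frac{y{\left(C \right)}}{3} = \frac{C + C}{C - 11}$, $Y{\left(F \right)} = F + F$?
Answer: $\frac{11 \sqrt{570}}{60} \approx 4.377$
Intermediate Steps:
$Y{\left(F \right)} = 2 F$
$y{\left(C \right)} = \frac{6 C}{-11 + C}$ ($y{\left(C \right)} = 3 \frac{C + C}{C - 11} = 3 \frac{2 C}{-11 + C} = \frac{6 C}{-11 + C}$)
$L = - \frac{1}{24}$ ($L = - \frac{1}{2 \left(195 - 183\right)} = - \frac{1}{2 \cdot 12} = \left(- \frac{1}{2}\right) \frac{1}{12} = - \frac{1}{24} \approx -0.041667$)
$\sqrt{L + y{\left(Y{\left(\left(-2 + 4\right) + 6 \right)} \right)}} = \sqrt{- \frac{1}{24} + \frac{6 \cdot 2 \left(\left(-2 + 4\right) + 6\right)}{-11 + 2 \left(\left(-2 + 4\right) + 6\right)}} = \sqrt{- \frac{1}{24} + \frac{6 \cdot 2 \left(2 + 6\right)}{-11 + 2 \left(2 + 6\right)}} = \sqrt{- \frac{1}{24} + \frac{6 \cdot 2 \cdot 8}{-11 + 2 \cdot 8}} = \sqrt{- \frac{1}{24} + 6 \cdot 16 \frac{1}{-11 + 16}} = \sqrt{- \frac{1}{24} + 6 \cdot 16 \cdot \frac{1}{5}} = \sqrt{- \frac{1}{24} + \frac{96}{5}} = \sqrt{\frac{2299}{120}} = \frac{11 \sqrt{570}}{60}$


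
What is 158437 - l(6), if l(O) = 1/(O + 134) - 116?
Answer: 22197419/140 ≈ 1.5855e+5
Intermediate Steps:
l(O) = -116 + 1/(134 + O) (l(O) = 1/(134 + O) - 116 = -116 + 1/(134 + O))
158437 - l(6) = 158437 - (-15543 - 116*6)/(134 + 6) = 158437 - (-15543 - 696)/140 = 158437 - (-16239)/140 = 158437 - 1*(-16239/140) = 158437 + 16239/140 = 22197419/140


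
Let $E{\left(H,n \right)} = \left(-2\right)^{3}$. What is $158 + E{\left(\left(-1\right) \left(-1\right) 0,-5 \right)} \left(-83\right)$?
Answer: $822$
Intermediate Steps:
$E{\left(H,n \right)} = -8$
$158 + E{\left(\left(-1\right) \left(-1\right) 0,-5 \right)} \left(-83\right) = 158 - -664 = 158 + 664 = 822$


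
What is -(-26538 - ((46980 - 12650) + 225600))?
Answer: 286468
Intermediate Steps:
-(-26538 - ((46980 - 12650) + 225600)) = -(-26538 - (34330 + 225600)) = -(-26538 - 1*259930) = -(-26538 - 259930) = -1*(-286468) = 286468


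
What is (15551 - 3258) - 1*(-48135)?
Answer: 60428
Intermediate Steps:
(15551 - 3258) - 1*(-48135) = 12293 + 48135 = 60428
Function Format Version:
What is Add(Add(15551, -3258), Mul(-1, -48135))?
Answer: 60428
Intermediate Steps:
Add(Add(15551, -3258), Mul(-1, -48135)) = Add(12293, 48135) = 60428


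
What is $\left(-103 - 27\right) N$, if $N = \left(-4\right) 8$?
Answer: $4160$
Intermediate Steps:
$N = -32$
$\left(-103 - 27\right) N = \left(-103 - 27\right) \left(-32\right) = \left(-130\right) \left(-32\right) = 4160$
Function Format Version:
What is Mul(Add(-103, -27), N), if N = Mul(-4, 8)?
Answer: 4160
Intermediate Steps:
N = -32
Mul(Add(-103, -27), N) = Mul(Add(-103, -27), -32) = Mul(-130, -32) = 4160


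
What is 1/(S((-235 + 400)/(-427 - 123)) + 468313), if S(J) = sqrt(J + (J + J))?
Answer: 4683130/2193170659699 - 3*I*sqrt(10)/2193170659699 ≈ 2.1353e-6 - 4.3256e-12*I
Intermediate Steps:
S(J) = sqrt(3)*sqrt(J) (S(J) = sqrt(J + 2*J) = sqrt(3*J) = sqrt(3)*sqrt(J))
1/(S((-235 + 400)/(-427 - 123)) + 468313) = 1/(sqrt(3)*sqrt((-235 + 400)/(-427 - 123)) + 468313) = 1/(sqrt(3)*sqrt(165/(-550)) + 468313) = 1/(sqrt(3)*sqrt(165*(-1/550)) + 468313) = 1/(sqrt(3)*sqrt(-3/10) + 468313) = 1/(sqrt(3)*(I*sqrt(30)/10) + 468313) = 1/(3*I*sqrt(10)/10 + 468313) = 1/(468313 + 3*I*sqrt(10)/10)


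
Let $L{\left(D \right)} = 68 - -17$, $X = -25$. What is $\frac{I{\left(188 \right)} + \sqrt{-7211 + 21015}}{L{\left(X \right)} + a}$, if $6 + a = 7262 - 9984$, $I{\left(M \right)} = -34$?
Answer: $\frac{34}{2643} - \frac{2 \sqrt{3451}}{2643} \approx -0.031589$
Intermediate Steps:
$a = -2728$ ($a = -6 + \left(7262 - 9984\right) = -6 - 2722 = -2728$)
$L{\left(D \right)} = 85$ ($L{\left(D \right)} = 68 + 17 = 85$)
$\frac{I{\left(188 \right)} + \sqrt{-7211 + 21015}}{L{\left(X \right)} + a} = \frac{-34 + \sqrt{-7211 + 21015}}{85 - 2728} = \frac{-34 + \sqrt{13804}}{-2643} = \left(-34 + 2 \sqrt{3451}\right) \left(- \frac{1}{2643}\right) = \frac{34}{2643} - \frac{2 \sqrt{3451}}{2643}$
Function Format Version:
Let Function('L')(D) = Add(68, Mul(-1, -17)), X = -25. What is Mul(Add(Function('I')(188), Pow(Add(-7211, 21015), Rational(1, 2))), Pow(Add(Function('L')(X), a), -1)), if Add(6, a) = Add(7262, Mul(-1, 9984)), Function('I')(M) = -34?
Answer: Add(Rational(34, 2643), Mul(Rational(-2, 2643), Pow(3451, Rational(1, 2)))) ≈ -0.031589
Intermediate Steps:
a = -2728 (a = Add(-6, Add(7262, Mul(-1, 9984))) = Add(-6, Add(7262, -9984)) = Add(-6, -2722) = -2728)
Function('L')(D) = 85 (Function('L')(D) = Add(68, 17) = 85)
Mul(Add(Function('I')(188), Pow(Add(-7211, 21015), Rational(1, 2))), Pow(Add(Function('L')(X), a), -1)) = Mul(Add(-34, Pow(Add(-7211, 21015), Rational(1, 2))), Pow(Add(85, -2728), -1)) = Mul(Add(-34, Pow(13804, Rational(1, 2))), Pow(-2643, -1)) = Mul(Add(-34, Mul(2, Pow(3451, Rational(1, 2)))), Rational(-1, 2643)) = Add(Rational(34, 2643), Mul(Rational(-2, 2643), Pow(3451, Rational(1, 2))))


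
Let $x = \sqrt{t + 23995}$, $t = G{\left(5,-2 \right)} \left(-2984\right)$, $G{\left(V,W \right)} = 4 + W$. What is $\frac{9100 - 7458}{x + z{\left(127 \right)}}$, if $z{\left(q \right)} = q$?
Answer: $- \frac{104267}{949} + \frac{2463 \sqrt{2003}}{949} \approx 6.2848$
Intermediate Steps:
$t = -5968$ ($t = \left(4 - 2\right) \left(-2984\right) = 2 \left(-2984\right) = -5968$)
$x = 3 \sqrt{2003}$ ($x = \sqrt{-5968 + 23995} = \sqrt{18027} = 3 \sqrt{2003} \approx 134.26$)
$\frac{9100 - 7458}{x + z{\left(127 \right)}} = \frac{9100 - 7458}{3 \sqrt{2003} + 127} = \frac{1642}{127 + 3 \sqrt{2003}}$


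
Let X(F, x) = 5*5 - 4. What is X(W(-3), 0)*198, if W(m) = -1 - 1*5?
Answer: 4158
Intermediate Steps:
W(m) = -6 (W(m) = -1 - 5 = -6)
X(F, x) = 21 (X(F, x) = 25 - 4 = 21)
X(W(-3), 0)*198 = 21*198 = 4158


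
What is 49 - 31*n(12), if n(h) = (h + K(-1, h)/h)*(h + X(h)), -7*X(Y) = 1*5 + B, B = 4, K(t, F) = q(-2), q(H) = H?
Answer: -54339/14 ≈ -3881.4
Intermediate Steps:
K(t, F) = -2
X(Y) = -9/7 (X(Y) = -(1*5 + 4)/7 = -(5 + 4)/7 = -⅐*9 = -9/7)
n(h) = (-9/7 + h)*(h - 2/h) (n(h) = (h - 2/h)*(h - 9/7) = (h - 2/h)*(-9/7 + h) = (-9/7 + h)*(h - 2/h))
49 - 31*n(12) = 49 - 31*(-2 + 12² - 9/7*12 + (18/7)/12) = 49 - 31*(-2 + 144 - 108/7 + (18/7)*(1/12)) = 49 - 31*(-2 + 144 - 108/7 + 3/14) = 49 - 31*1775/14 = 49 - 55025/14 = -54339/14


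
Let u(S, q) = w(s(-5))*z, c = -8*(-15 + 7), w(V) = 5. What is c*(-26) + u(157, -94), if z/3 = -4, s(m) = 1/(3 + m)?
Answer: -1724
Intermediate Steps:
z = -12 (z = 3*(-4) = -12)
c = 64 (c = -8*(-8) = 64)
u(S, q) = -60 (u(S, q) = 5*(-12) = -60)
c*(-26) + u(157, -94) = 64*(-26) - 60 = -1664 - 60 = -1724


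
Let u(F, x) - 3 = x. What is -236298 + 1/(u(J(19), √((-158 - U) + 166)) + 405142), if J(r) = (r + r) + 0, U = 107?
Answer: (-708894*√11 + 95734953209*I)/(-405145*I + 3*√11) ≈ -2.363e+5 - 3.7253e-9*I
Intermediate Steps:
J(r) = 2*r (J(r) = 2*r + 0 = 2*r)
u(F, x) = 3 + x
-236298 + 1/(u(J(19), √((-158 - U) + 166)) + 405142) = -236298 + 1/((3 + √((-158 - 1*107) + 166)) + 405142) = -236298 + 1/((3 + √((-158 - 107) + 166)) + 405142) = -236298 + 1/((3 + √(-265 + 166)) + 405142) = -236298 + 1/((3 + √(-99)) + 405142) = -236298 + 1/((3 + 3*I*√11) + 405142) = -236298 + 1/(405145 + 3*I*√11)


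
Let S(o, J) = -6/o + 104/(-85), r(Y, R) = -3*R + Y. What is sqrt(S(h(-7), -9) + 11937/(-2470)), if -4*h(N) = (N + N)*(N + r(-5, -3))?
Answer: I*sqrt(18954663910)/58786 ≈ 2.342*I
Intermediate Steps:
r(Y, R) = Y - 3*R
h(N) = -N*(4 + N)/2 (h(N) = -(N + N)*(N + (-5 - 3*(-3)))/4 = -2*N*(N + (-5 + 9))/4 = -2*N*(N + 4)/4 = -2*N*(4 + N)/4 = -N*(4 + N)/2)
S(o, J) = -104/85 - 6/o (S(o, J) = -6/o + 104*(-1/85) = -6/o - 104/85 = -104/85 - 6/o)
sqrt(S(h(-7), -9) + 11937/(-2470)) = sqrt((-104/85 - 6*2/(7*(4 - 7))) + 11937/(-2470)) = sqrt((-104/85 - 6/((-1/2*(-7)*(-3)))) + 11937*(-1/2470)) = sqrt((-104/85 - 6/(-21/2)) - 11937/2470) = sqrt((-104/85 - 6*(-2/21)) - 11937/2470) = sqrt((-104/85 + 4/7) - 11937/2470) = sqrt(-388/595 - 11937/2470) = sqrt(-322435/58786) = I*sqrt(18954663910)/58786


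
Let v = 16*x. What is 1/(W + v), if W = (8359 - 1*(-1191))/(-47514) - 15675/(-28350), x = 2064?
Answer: 2993382/98854500589 ≈ 3.0281e-5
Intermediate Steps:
W = 1053421/2993382 (W = (8359 + 1191)*(-1/47514) - 15675*(-1/28350) = 9550*(-1/47514) + 209/378 = -4775/23757 + 209/378 = 1053421/2993382 ≈ 0.35192)
v = 33024 (v = 16*2064 = 33024)
1/(W + v) = 1/(1053421/2993382 + 33024) = 1/(98854500589/2993382) = 2993382/98854500589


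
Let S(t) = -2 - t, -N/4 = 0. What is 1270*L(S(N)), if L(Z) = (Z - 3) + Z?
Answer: -8890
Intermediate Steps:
N = 0 (N = -4*0 = 0)
L(Z) = -3 + 2*Z (L(Z) = (-3 + Z) + Z = -3 + 2*Z)
1270*L(S(N)) = 1270*(-3 + 2*(-2 - 1*0)) = 1270*(-3 + 2*(-2 + 0)) = 1270*(-3 + 2*(-2)) = 1270*(-3 - 4) = 1270*(-7) = -8890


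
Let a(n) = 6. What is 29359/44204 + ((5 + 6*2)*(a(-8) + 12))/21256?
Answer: 39848833/58725014 ≈ 0.67857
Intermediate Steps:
29359/44204 + ((5 + 6*2)*(a(-8) + 12))/21256 = 29359/44204 + ((5 + 6*2)*(6 + 12))/21256 = 29359*(1/44204) + ((5 + 12)*18)*(1/21256) = 29359/44204 + (17*18)*(1/21256) = 29359/44204 + 306*(1/21256) = 29359/44204 + 153/10628 = 39848833/58725014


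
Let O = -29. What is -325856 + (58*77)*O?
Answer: -455370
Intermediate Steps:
-325856 + (58*77)*O = -325856 + (58*77)*(-29) = -325856 + 4466*(-29) = -325856 - 129514 = -455370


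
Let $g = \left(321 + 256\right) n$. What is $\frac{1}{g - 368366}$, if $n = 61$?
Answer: $- \frac{1}{333169} \approx -3.0015 \cdot 10^{-6}$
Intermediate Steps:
$g = 35197$ ($g = \left(321 + 256\right) 61 = 577 \cdot 61 = 35197$)
$\frac{1}{g - 368366} = \frac{1}{35197 - 368366} = \frac{1}{-333169} = - \frac{1}{333169}$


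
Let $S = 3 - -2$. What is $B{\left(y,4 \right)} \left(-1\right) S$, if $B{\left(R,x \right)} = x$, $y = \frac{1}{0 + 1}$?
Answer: $-20$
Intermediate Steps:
$y = 1$ ($y = 1^{-1} = 1$)
$S = 5$ ($S = 3 + 2 = 5$)
$B{\left(y,4 \right)} \left(-1\right) S = 4 \left(-1\right) 5 = \left(-4\right) 5 = -20$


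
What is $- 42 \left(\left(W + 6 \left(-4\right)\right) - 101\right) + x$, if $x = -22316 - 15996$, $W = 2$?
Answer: $-33146$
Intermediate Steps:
$x = -38312$
$- 42 \left(\left(W + 6 \left(-4\right)\right) - 101\right) + x = - 42 \left(\left(2 + 6 \left(-4\right)\right) - 101\right) - 38312 = - 42 \left(\left(2 - 24\right) - 101\right) - 38312 = - 42 \left(-22 - 101\right) - 38312 = \left(-42\right) \left(-123\right) - 38312 = 5166 - 38312 = -33146$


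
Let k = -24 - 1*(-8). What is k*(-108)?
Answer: 1728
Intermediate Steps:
k = -16 (k = -24 + 8 = -16)
k*(-108) = -16*(-108) = 1728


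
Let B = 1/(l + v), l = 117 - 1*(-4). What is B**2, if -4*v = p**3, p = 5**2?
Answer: 16/229249881 ≈ 6.9793e-8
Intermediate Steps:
p = 25
v = -15625/4 (v = -1/4*25**3 = -1/4*15625 = -15625/4 ≈ -3906.3)
l = 121 (l = 117 + 4 = 121)
B = -4/15141 (B = 1/(121 - 15625/4) = 1/(-15141/4) = -4/15141 ≈ -0.00026418)
B**2 = (-4/15141)**2 = 16/229249881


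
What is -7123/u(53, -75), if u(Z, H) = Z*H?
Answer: 7123/3975 ≈ 1.7920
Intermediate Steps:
u(Z, H) = H*Z
-7123/u(53, -75) = -7123/((-75*53)) = -7123/(-3975) = -7123*(-1/3975) = 7123/3975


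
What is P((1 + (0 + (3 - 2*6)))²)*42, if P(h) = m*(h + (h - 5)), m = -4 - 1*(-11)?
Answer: 36162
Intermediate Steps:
m = 7 (m = -4 + 11 = 7)
P(h) = -35 + 14*h (P(h) = 7*(h + (h - 5)) = 7*(h + (-5 + h)) = 7*(-5 + 2*h) = -35 + 14*h)
P((1 + (0 + (3 - 2*6)))²)*42 = (-35 + 14*(1 + (0 + (3 - 2*6)))²)*42 = (-35 + 14*(1 + (0 + (3 - 12)))²)*42 = (-35 + 14*(1 + (0 - 9))²)*42 = (-35 + 14*(1 - 9)²)*42 = (-35 + 14*(-8)²)*42 = (-35 + 14*64)*42 = (-35 + 896)*42 = 861*42 = 36162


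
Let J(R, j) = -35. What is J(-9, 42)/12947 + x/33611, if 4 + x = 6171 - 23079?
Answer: -220136049/435161617 ≈ -0.50587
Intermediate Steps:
x = -16912 (x = -4 + (6171 - 23079) = -4 - 16908 = -16912)
J(-9, 42)/12947 + x/33611 = -35/12947 - 16912/33611 = -220136049/435161617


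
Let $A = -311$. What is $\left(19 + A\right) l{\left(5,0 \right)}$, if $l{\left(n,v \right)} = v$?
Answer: $0$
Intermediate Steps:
$\left(19 + A\right) l{\left(5,0 \right)} = \left(19 - 311\right) 0 = \left(-292\right) 0 = 0$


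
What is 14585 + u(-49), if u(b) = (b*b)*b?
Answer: -103064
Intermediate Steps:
u(b) = b³ (u(b) = b²*b = b³)
14585 + u(-49) = 14585 + (-49)³ = 14585 - 117649 = -103064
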